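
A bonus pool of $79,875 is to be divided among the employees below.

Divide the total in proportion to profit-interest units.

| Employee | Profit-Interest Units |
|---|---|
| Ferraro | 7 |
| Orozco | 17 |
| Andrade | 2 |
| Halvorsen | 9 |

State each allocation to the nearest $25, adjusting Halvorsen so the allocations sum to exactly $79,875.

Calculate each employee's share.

Combined profit-interest units = 35.
Pro-rata amounts: Ferraro 7/35 × $79,875 = 15,975.00; Orozco 17/35 × $79,875 = 38,796.43; Andrade 2/35 × $79,875 = 4,564.29; Halvorsen 9/35 × $79,875 = 20,539.29.
Rounded to nearest $25: Ferraro $15,975; Orozco $38,800; Andrade $4,575; Halvorsen $20,550. Sum = $79,900.
Difference $79,875 − $79,900 = −$25 applied to Halvorsen: Halvorsen becomes $20,525.

Ferraro: $15,975 | Orozco: $38,800 | Andrade: $4,575 | Halvorsen: $20,525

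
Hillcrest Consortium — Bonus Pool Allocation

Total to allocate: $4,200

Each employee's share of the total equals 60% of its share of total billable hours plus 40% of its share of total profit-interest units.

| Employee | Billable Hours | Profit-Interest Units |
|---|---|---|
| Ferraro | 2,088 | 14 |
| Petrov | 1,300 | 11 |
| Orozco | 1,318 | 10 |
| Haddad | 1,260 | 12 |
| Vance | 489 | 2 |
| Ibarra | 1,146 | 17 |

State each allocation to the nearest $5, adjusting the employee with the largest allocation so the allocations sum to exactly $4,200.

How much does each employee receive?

Ferraro: $1,045; Petrov: $710; Orozco: $690; Haddad: $725; Vance: $215; Ibarra: $815

Totals — billable hours 7,601, profit-interest units 66.
Combined weights (60% billable hours + 40% profit-interest units): Ferraro 0.2497; Petrov 0.1693; Orozco 0.1646; Haddad 0.1722; Vance 0.0507; Ibarra 0.1935.
Raw shares: Ferraro 1,048.61; Petrov 711.00; Orozco 691.51; Haddad 723.19; Vance 213.03; Ibarra 812.67.
Rounded to nearest $5: Ferraro $1,050; Petrov $710; Orozco $690; Haddad $725; Vance $215; Ibarra $815. Sum = $4,205.
Difference $4,200 − $4,205 = −$5 applied to largest allocation (Ferraro): Ferraro becomes $1,045.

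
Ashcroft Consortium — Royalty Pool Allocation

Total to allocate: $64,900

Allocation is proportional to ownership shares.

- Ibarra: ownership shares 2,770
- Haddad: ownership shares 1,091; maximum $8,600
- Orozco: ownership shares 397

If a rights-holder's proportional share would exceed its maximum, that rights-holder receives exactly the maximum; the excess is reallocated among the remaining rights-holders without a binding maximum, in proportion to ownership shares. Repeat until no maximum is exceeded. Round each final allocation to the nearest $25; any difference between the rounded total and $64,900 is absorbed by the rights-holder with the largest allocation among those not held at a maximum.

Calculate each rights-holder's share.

Ibarra: $49,250 · Haddad: $8,600 · Orozco: $7,050

Ownership shares total: 4,258.
Unconstrained shares: Ibarra 42,220.06; Haddad 16,628.91; Orozco 6,051.03.
Held at cap: Haddad ($8,600); balance $56,300 reallocated over remaining ownership shares 3,167.
Remaining shares: Ibarra 49,242.50 → $49,250; Orozco 7,057.50 → $7,050.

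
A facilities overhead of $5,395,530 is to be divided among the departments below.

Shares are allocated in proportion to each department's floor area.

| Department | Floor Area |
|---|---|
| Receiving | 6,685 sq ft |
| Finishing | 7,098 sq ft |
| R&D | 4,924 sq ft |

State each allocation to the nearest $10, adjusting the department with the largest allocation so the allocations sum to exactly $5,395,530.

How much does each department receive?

Total floor area = 18,707.
Proportional shares: Receiving 6,685/18,707 × $5,395,530 = 1,928,108.09; Finishing 7,098/18,707 × $5,395,530 = 2,047,226.81; R&D 4,924/18,707 × $5,395,530 = 1,420,195.10.
At nearest $10: Receiving $1,928,110; Finishing $2,047,230; R&D $1,420,200. Sum = $5,395,540.
Difference $5,395,530 − $5,395,540 = −$10 applied to largest allocation (Finishing): Finishing becomes $2,047,220.

Receiving: $1,928,110; Finishing: $2,047,220; R&D: $1,420,200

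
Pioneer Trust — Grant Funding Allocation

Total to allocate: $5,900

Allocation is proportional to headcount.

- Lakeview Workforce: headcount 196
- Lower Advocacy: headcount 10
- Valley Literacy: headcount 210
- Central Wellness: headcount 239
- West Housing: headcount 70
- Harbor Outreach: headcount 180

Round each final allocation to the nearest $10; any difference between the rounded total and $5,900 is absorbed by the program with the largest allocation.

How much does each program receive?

Combined headcount = 905.
Pro-rata amounts: Lakeview Workforce 196/905 × $5,900 = 1,277.79; Lower Advocacy 10/905 × $5,900 = 65.19; Valley Literacy 210/905 × $5,900 = 1,369.06; Central Wellness 239/905 × $5,900 = 1,558.12; West Housing 70/905 × $5,900 = 456.35; Harbor Outreach 180/905 × $5,900 = 1,173.48.
After rounding ($10): Lakeview Workforce $1,280; Lower Advocacy $70; Valley Literacy $1,370; Central Wellness $1,560; West Housing $460; Harbor Outreach $1,170. Sum = $5,910.
Difference $5,900 − $5,910 = −$10 applied to largest allocation (Central Wellness): Central Wellness becomes $1,550.

Lakeview Workforce: $1,280 | Lower Advocacy: $70 | Valley Literacy: $1,370 | Central Wellness: $1,550 | West Housing: $460 | Harbor Outreach: $1,170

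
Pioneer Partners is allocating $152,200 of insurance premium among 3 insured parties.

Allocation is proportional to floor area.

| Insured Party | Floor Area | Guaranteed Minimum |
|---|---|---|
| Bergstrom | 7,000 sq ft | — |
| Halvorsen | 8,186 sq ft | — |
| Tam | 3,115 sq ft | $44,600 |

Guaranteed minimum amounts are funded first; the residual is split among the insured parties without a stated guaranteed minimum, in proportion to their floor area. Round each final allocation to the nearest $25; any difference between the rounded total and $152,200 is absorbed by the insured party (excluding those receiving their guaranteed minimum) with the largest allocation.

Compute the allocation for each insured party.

Bergstrom: $49,600 | Halvorsen: $58,000 | Tam: $44,600

Minimums first: Tam $44,600. Remaining pool $107,600.
Remaining pool split over remaining floor area 15,186: Bergstrom 49,598.31 → $49,600; Halvorsen 58,001.69 → $58,000.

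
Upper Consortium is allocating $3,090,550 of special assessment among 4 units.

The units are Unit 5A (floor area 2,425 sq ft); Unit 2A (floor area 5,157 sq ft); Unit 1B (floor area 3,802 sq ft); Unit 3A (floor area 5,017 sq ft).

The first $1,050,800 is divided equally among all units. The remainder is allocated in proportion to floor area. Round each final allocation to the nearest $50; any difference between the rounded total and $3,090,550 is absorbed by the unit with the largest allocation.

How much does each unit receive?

Unit 5A: $564,300 | Unit 2A: $904,050 | Unit 1B: $735,550 | Unit 3A: $886,650

Equal tier: $1,050,800 ÷ 4 = $262,700 apiece.
Remainder $2,039,750 by floor area (total 16,401): Unit 5A 301,590.99 → $301,600; Unit 2A 641,362.77 → $641,350; Unit 1B 472,844.92 → $472,850; Unit 3A 623,951.33 → $623,950.
Totals: Unit 5A $262,700 + $301,600 = $564,300; Unit 2A $262,700 + $641,350 = $904,050; Unit 1B $262,700 + $472,850 = $735,550; Unit 3A $262,700 + $623,950 = $886,650.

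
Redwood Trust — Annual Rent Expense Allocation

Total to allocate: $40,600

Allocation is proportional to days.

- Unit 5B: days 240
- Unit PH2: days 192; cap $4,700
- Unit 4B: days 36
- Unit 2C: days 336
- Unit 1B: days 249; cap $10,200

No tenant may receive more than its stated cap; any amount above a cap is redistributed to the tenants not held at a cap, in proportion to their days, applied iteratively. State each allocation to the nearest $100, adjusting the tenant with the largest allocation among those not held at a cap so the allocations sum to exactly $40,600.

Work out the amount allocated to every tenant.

Days total: 1,053.
Pro-rata shares before constraints: Unit 5B 9,253.56; Unit PH2 7,402.85; Unit 4B 1,388.03; Unit 2C 12,954.99; Unit 1B 9,600.57.
Held at cap: Unit PH2 ($4,700); residual $35,900 reallocated over remaining days 861.
Held at cap: Unit 1B ($10,200); residual $25,700 reallocated over remaining days 612.
Redistributed shares: Unit 5B 10,078.43 → $10,100; Unit 4B 1,511.76 → $1,500; Unit 2C 14,109.80 → $14,100.

Unit 5B: $10,100 | Unit PH2: $4,700 | Unit 4B: $1,500 | Unit 2C: $14,100 | Unit 1B: $10,200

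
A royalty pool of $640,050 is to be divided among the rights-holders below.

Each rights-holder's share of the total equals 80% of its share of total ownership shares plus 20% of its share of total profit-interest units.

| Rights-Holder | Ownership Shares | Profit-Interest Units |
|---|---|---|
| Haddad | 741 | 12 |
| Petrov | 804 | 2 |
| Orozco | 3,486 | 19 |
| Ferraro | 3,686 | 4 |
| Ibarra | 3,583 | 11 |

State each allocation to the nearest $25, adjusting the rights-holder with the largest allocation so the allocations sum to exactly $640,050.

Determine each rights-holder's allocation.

Totals — ownership shares 12,300, profit-interest units 48.
Blended shares (80% ownership shares + 20% profit-interest units): Haddad 0.0982; Petrov 0.0606; Orozco 0.3059; Ferraro 0.2564; Ibarra 0.2789.
Pro-rata amounts: Haddad 62,849.79; Petrov 38,803.68; Orozco 195,790.25; Ferraro 164,112.98; Ibarra 178,493.29.
After rounding ($25): Haddad $62,850; Petrov $38,800; Orozco $195,800; Ferraro $164,125; Ibarra $178,500. Sum = $640,075.
Difference $640,050 − $640,075 = −$25 applied to largest allocation (Orozco): Orozco becomes $195,775.

Haddad: $62,850 · Petrov: $38,800 · Orozco: $195,775 · Ferraro: $164,125 · Ibarra: $178,500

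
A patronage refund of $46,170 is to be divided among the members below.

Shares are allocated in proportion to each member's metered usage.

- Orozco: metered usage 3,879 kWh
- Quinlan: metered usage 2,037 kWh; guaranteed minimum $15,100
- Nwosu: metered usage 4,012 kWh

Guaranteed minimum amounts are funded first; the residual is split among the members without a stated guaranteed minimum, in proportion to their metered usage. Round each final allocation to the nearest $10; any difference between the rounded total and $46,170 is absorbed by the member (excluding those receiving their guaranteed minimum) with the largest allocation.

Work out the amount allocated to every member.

Guaranteed amounts: Quinlan $15,100. Balance $31,070.
Balance split over remaining metered usage 7,891: Orozco 15,273.16 → $15,270; Nwosu 15,796.84 → $15,800.

Orozco: $15,270; Quinlan: $15,100; Nwosu: $15,800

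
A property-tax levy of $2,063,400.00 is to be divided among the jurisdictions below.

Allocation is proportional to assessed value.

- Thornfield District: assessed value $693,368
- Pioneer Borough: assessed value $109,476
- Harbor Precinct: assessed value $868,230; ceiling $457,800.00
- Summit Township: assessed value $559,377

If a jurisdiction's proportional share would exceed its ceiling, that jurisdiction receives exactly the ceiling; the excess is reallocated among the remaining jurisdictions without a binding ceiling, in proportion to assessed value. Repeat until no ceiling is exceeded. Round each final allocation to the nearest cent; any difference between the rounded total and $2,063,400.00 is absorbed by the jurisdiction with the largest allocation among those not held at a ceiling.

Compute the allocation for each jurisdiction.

Thornfield District: $817,247.47 · Pioneer Borough: $129,035.35 · Harbor Precinct: $457,800.00 · Summit Township: $659,317.18

Sum of assessed value: 2,230,451.
Pro-rata shares before constraints: Thornfield District 641,437.7770; Pioneer Borough 101,276.7276; Harbor Precinct 803,203.3799; Summit Township 517,482.1154.
Cap binds for Harbor Precinct ($457,800.00); residual $1,605,600.00 reallocated over remaining assessed value 1,362,221.
Redistributed shares: Thornfield District 817,247.4663 → $817,247.47; Pioneer Borough 129,035.3515 → $129,035.35; Summit Township 659,317.1822 → $659,317.18.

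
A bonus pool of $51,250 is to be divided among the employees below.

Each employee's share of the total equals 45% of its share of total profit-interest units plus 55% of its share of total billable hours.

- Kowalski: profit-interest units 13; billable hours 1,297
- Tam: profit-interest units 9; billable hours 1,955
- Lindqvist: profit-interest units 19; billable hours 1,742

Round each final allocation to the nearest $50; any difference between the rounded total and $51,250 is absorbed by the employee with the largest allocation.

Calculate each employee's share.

Kowalski: $14,650; Tam: $16,100; Lindqvist: $20,500

Profit-interest units total 41; billable hours total 4,994.
Composite weights (45% profit-interest units + 55% billable hours): Kowalski 0.2855; Tam 0.3141; Lindqvist 0.4004.
Raw shares: Kowalski 14,633.12; Tam 16,097.05; Lindqvist 20,519.82.
Rounded to nearest $50: Kowalski $14,650; Tam $16,100; Lindqvist $20,500. Sum = $51,250.
No rounding difference to absorb.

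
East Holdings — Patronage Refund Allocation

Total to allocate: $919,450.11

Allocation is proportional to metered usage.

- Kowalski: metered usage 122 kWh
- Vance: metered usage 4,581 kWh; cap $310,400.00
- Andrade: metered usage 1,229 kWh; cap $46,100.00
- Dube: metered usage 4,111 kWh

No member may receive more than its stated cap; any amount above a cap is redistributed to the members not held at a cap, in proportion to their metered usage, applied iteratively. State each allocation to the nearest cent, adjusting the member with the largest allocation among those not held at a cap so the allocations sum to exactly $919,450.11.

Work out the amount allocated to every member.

Kowalski: $16,224.88 · Vance: $310,400.00 · Andrade: $46,100.00 · Dube: $546,725.23

Combined metered usage = 10,043.
Pro-rata shares before constraints: Kowalski 11,169.2635; Vance 419,396.6896; Andrade 112,516.5972; Dube 376,367.5597.
Held at cap: Vance ($310,400.00), Andrade ($46,100.00); balance $562,950.11 reallocated over remaining metered usage 4,233.
Redistributed shares: Kowalski 16,224.8791 → $16,224.88; Dube 546,725.2309 → $546,725.23.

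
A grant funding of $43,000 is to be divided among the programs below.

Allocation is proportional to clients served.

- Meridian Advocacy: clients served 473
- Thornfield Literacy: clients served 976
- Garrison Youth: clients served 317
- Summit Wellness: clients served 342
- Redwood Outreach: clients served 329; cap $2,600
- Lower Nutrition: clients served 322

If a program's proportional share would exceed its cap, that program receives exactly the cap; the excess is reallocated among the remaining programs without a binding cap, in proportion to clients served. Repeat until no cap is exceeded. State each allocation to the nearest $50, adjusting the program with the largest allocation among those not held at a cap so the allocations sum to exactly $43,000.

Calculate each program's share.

Sum of clients served: 2,759.
Unconstrained shares: Meridian Advocacy 7,371.87; Thornfield Literacy 15,211.31; Garrison Youth 4,940.56; Summit Wellness 5,330.19; Redwood Outreach 5,127.58; Lower Nutrition 5,018.48.
Cap binds for Redwood Outreach ($2,600); balance $40,400 reallocated over remaining clients served 2,430.
Redistributed shares: Meridian Advocacy 7,863.87 → $7,850; Thornfield Literacy 16,226.50 → $16,250; Garrison Youth 5,270.29 → $5,250; Summit Wellness 5,685.93 → $5,700; Lower Nutrition 5,353.42 → $5,350.

Meridian Advocacy: $7,850 | Thornfield Literacy: $16,250 | Garrison Youth: $5,250 | Summit Wellness: $5,700 | Redwood Outreach: $2,600 | Lower Nutrition: $5,350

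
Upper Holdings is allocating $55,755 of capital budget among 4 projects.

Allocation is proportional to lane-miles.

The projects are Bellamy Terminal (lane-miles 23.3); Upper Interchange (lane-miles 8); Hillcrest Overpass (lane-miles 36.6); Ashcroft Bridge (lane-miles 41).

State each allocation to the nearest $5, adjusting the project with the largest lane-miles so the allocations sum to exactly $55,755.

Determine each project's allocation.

Bellamy Terminal: $11,930 | Upper Interchange: $4,095 | Hillcrest Overpass: $18,740 | Ashcroft Bridge: $20,990

Lane-miles total: 23.3 + 8 + 36.6 + 41 = 108.9.
Raw shares: Bellamy Terminal 11,929.21; Upper Interchange 4,095.87; Hillcrest Overpass 18,738.60; Ashcroft Bridge 20,991.32.
Rounded to nearest $5: Bellamy Terminal $11,930; Upper Interchange $4,095; Hillcrest Overpass $18,740; Ashcroft Bridge $20,990. Sum = $55,755.
Rounded total matches; no reconciliation needed.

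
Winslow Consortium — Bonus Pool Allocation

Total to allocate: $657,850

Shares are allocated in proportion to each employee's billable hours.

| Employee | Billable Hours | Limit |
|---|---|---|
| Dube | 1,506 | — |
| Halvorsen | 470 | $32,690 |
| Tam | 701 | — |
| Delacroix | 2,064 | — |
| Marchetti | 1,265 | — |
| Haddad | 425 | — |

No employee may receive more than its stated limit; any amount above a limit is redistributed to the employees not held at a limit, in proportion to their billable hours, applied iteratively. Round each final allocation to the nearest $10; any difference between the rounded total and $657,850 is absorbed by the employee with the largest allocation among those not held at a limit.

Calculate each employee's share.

Total billable hours = 6,431.
Proportional shares (ignoring caps): Dube 154,054.13; Halvorsen 48,077.98; Tam 71,707.80; Delacroix 211,133.94; Marchetti 129,401.38; Haddad 43,474.77.
Cap binds for Halvorsen ($32,690); balance $625,160 reallocated over remaining billable hours 5,961.
Shares after redistribution: Dube 157,941.78 → $157,940; Tam 73,517.39 → $73,520; Delacroix 216,462.04 → $216,460; Marchetti 132,666.90 → $132,670; Haddad 44,571.88 → $44,570.

Dube: $157,940; Halvorsen: $32,690; Tam: $73,520; Delacroix: $216,460; Marchetti: $132,670; Haddad: $44,570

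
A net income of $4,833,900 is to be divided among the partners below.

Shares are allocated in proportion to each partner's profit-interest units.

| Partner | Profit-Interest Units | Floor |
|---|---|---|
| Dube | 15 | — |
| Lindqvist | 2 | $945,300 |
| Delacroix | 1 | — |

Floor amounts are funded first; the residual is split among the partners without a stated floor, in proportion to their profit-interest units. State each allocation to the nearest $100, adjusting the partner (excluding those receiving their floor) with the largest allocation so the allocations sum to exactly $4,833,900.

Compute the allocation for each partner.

Guaranteed amounts: Lindqvist $945,300. Balance $3,888,600.
Balance split over remaining profit-interest units 16: Dube 3,645,562.50 → $3,645,600; Delacroix 243,037.50 → $243,000.

Dube: $3,645,600 | Lindqvist: $945,300 | Delacroix: $243,000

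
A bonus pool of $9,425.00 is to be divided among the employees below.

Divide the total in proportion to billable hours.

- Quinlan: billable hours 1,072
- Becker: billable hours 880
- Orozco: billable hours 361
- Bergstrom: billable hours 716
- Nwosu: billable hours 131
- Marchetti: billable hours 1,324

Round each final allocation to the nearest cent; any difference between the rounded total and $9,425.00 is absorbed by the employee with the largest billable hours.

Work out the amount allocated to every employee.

Quinlan: $2,253.26; Becker: $1,849.69; Orozco: $758.79; Bergstrom: $1,504.97; Nwosu: $275.35; Marchetti: $2,782.94

Combined billable hours = 1,072 + 880 + 361 + 716 + 131 + 1,324 = 4,484.
Raw shares: Quinlan 2,253.2560; Becker 1,849.6878; Orozco 758.7924; Bergstrom 1,504.9732; Nwosu 275.3512; Marchetti 2,782.9393.
At nearest cent: Quinlan $2,253.26; Becker $1,849.69; Orozco $758.79; Bergstrom $1,504.97; Nwosu $275.35; Marchetti $2,782.94. Sum = $9,425.00.
No rounding difference to absorb.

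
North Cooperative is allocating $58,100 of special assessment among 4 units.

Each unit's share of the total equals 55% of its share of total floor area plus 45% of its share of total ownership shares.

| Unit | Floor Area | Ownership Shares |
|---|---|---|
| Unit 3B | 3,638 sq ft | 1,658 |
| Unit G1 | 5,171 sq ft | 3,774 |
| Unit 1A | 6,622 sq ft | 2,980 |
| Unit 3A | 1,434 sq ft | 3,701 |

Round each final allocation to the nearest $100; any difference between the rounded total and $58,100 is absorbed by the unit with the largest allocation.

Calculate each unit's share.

Unit 3B: $10,500; Unit G1: $17,900; Unit 1A: $19,000; Unit 3A: $10,700

Floor area total 16,865; ownership shares total 12,113.
Composite weights (55% floor area + 45% ownership shares): Unit 3B 0.1802; Unit G1 0.3088; Unit 1A 0.3267; Unit 3A 0.1843.
Raw shares: Unit 3B 10,471.78; Unit G1 17,943.66; Unit 1A 18,979.16; Unit 3A 10,705.41.
After rounding ($100): Unit 3B $10,500; Unit G1 $17,900; Unit 1A $19,000; Unit 3A $10,700. Sum = $58,100.
No rounding difference to absorb.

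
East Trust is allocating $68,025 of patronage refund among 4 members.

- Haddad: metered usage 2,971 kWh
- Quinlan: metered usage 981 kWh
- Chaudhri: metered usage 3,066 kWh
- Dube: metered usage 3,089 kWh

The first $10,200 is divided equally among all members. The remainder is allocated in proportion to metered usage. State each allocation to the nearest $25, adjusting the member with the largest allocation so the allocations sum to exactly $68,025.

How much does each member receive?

First tranche $10,200 split equally: $2,550 each.
Remainder $57,825 by metered usage (total 10,107): Haddad 16,997.93 → $17,000; Quinlan 5,612.58 → $5,625; Chaudhri 17,541.45 → $17,550; Dube 17,673.04 → $17,675.
Rounding difference −$25 on remainder applied to Dube.
Totals: Haddad $2,550 + $17,000 = $19,550; Quinlan $2,550 + $5,625 = $8,175; Chaudhri $2,550 + $17,550 = $20,100; Dube $2,550 + $17,650 = $20,200.

Haddad: $19,550 · Quinlan: $8,175 · Chaudhri: $20,100 · Dube: $20,200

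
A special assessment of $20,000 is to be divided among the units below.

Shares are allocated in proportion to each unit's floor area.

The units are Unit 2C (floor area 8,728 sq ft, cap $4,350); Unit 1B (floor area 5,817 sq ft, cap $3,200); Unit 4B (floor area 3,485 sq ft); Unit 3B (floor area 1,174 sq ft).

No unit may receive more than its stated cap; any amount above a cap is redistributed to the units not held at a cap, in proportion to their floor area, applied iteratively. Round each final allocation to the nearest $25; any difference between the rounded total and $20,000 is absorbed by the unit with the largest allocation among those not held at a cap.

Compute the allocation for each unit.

Sum of floor area: 19,204.
Unconstrained shares: Unit 2C 9,089.77; Unit 1B 6,058.11; Unit 4B 3,629.45; Unit 3B 1,222.66.
Capped: Unit 2C ($4,350), Unit 1B ($3,200); residual $12,450 reallocated over remaining floor area 4,659.
Redistributed shares: Unit 4B 9,312.78 → $9,325; Unit 3B 3,137.22 → $3,125.

Unit 2C: $4,350 | Unit 1B: $3,200 | Unit 4B: $9,325 | Unit 3B: $3,125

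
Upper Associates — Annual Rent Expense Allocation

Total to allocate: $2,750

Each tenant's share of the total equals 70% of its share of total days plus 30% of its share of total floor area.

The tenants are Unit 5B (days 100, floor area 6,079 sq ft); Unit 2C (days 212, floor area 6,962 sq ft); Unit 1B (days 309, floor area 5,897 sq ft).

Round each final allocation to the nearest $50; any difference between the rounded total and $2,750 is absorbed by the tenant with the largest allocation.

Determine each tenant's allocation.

Unit 5B: $550 | Unit 2C: $950 | Unit 1B: $1,250

Totals — days 621, floor area 18,938.
Combined weights (70% days + 30% floor area): Unit 5B 0.2090; Unit 2C 0.3493; Unit 1B 0.4417.
Raw shares: Unit 5B 574.80; Unit 2C 960.45; Unit 1B 1,214.74.
After rounding ($50): Unit 5B $550; Unit 2C $950; Unit 1B $1,200. Sum = $2,700.
Difference $2,750 − $2,700 = +$50 applied to largest allocation (Unit 1B): Unit 1B becomes $1,250.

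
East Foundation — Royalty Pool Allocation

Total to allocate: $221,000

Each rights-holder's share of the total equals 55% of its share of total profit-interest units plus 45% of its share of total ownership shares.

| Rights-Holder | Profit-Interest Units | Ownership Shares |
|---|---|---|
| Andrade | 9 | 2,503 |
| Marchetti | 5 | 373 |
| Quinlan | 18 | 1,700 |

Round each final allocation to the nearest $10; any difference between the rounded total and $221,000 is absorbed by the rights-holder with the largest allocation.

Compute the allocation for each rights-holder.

Andrade: $88,580 · Marchetti: $27,100 · Quinlan: $105,320

Profit-interest units total 32; ownership shares total 4,576.
Combined weights (55% profit-interest units + 45% ownership shares): Andrade 0.4008; Marchetti 0.1226; Quinlan 0.4766.
Proportional shares: Andrade 88,583.52; Marchetti 27,098.58; Quinlan 105,317.90.
After rounding ($10): Andrade $88,580; Marchetti $27,100; Quinlan $105,320. Sum = $221,000.
Rounded total matches; no reconciliation needed.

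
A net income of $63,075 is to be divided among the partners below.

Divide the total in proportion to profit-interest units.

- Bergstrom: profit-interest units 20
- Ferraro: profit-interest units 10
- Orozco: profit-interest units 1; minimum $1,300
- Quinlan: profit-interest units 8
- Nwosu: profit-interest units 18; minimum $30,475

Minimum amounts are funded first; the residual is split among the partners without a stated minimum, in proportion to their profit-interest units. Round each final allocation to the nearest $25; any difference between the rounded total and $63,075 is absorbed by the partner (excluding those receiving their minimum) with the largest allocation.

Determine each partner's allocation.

Guaranteed amounts: Orozco $1,300; Nwosu $30,475. Residual $31,300.
Residual split over remaining profit-interest units 38: Bergstrom 16,473.68 → $16,475; Ferraro 8,236.84 → $8,225; Quinlan 6,589.47 → $6,600.

Bergstrom: $16,475 | Ferraro: $8,225 | Orozco: $1,300 | Quinlan: $6,600 | Nwosu: $30,475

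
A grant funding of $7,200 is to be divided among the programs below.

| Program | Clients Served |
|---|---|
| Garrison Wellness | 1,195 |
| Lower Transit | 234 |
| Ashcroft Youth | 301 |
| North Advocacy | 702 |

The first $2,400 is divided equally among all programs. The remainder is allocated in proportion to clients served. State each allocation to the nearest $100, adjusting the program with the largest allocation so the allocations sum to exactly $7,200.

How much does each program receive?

First tranche $2,400 split equally: $600 each.
Remainder $4,800 by clients served (total 2,432): Garrison Wellness 2,358.55 → $2,400; Lower Transit 461.84 → $500; Ashcroft Youth 594.08 → $600; North Advocacy 1,385.53 → $1,400.
Rounding difference −$100 on remainder applied to Garrison Wellness.
Totals: Garrison Wellness $600 + $2,300 = $2,900; Lower Transit $600 + $500 = $1,100; Ashcroft Youth $600 + $600 = $1,200; North Advocacy $600 + $1,400 = $2,000.

Garrison Wellness: $2,900 | Lower Transit: $1,100 | Ashcroft Youth: $1,200 | North Advocacy: $2,000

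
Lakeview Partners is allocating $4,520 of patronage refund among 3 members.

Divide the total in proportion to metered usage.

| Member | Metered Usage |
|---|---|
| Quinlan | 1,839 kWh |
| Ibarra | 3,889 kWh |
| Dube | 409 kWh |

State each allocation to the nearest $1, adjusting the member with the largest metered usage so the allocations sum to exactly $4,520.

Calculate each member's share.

Quinlan: $1,354 · Ibarra: $2,865 · Dube: $301

Metered usage total: 6,137.
Pro-rata amounts: Quinlan 1,839/6,137 × $4,520 = 1,354.45; Ibarra 3,889/6,137 × $4,520 = 2,864.31; Dube 409/6,137 × $4,520 = 301.24.
After rounding ($1): Quinlan $1,354; Ibarra $2,864; Dube $301. Sum = $4,519.
Difference $4,520 − $4,519 = +$1 applied to largest metered usage (Ibarra): Ibarra becomes $2,865.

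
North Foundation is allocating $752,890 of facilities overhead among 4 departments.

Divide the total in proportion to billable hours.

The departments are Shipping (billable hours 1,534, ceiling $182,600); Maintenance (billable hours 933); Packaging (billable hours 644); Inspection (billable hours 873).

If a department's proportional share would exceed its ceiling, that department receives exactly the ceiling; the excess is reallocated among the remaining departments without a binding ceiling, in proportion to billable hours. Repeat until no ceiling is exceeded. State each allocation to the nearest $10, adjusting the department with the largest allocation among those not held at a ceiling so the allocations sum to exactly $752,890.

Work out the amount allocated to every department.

Shipping: $182,600; Maintenance: $217,180; Packaging: $149,900; Inspection: $203,210

Total billable hours = 3,984.
Proportional shares (ignoring caps): Shipping 289,892.89; Maintenance 176,316.86; Packaging 121,702.10; Inspection 164,978.16.
Cap binds for Shipping ($182,600); remaining pool $570,290 reallocated over remaining billable hours 2,450.
Remaining shares: Maintenance 217,175.74 → $217,180; Packaging 149,904.80 → $149,900; Inspection 203,209.46 → $203,210.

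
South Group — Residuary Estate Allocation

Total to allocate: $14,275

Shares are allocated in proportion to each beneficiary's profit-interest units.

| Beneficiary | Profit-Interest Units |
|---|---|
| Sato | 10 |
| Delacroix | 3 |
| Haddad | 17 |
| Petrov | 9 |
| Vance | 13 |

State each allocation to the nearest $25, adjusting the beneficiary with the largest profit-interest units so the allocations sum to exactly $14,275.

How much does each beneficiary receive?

Profit-interest units total: 52.
Pro-rata amounts: Sato 10/52 × $14,275 = 2,745.19; Delacroix 3/52 × $14,275 = 823.56; Haddad 17/52 × $14,275 = 4,666.83; Petrov 9/52 × $14,275 = 2,470.67; Vance 13/52 × $14,275 = 3,568.75.
At nearest $25: Sato $2,750; Delacroix $825; Haddad $4,675; Petrov $2,475; Vance $3,575. Sum = $14,300.
Difference $14,275 − $14,300 = −$25 applied to largest profit-interest units (Haddad): Haddad becomes $4,650.

Sato: $2,750 | Delacroix: $825 | Haddad: $4,650 | Petrov: $2,475 | Vance: $3,575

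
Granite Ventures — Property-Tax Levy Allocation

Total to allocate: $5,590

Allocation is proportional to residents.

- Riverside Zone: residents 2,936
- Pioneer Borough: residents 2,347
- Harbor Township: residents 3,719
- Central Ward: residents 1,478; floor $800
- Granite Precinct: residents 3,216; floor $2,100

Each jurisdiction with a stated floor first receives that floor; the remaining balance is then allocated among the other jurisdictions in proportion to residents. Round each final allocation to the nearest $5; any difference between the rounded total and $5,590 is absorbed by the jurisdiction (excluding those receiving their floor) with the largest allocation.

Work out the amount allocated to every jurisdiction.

Minimums first: Central Ward $800; Granite Precinct $2,100. Balance $2,690.
Balance split over remaining residents 9,002: Riverside Zone 877.34 → $875; Pioneer Borough 701.34 → $700; Harbor Township 1,111.32 → $1,110.
Rounding difference +$5 applied to Harbor Township → $1,115.

Riverside Zone: $875; Pioneer Borough: $700; Harbor Township: $1,115; Central Ward: $800; Granite Precinct: $2,100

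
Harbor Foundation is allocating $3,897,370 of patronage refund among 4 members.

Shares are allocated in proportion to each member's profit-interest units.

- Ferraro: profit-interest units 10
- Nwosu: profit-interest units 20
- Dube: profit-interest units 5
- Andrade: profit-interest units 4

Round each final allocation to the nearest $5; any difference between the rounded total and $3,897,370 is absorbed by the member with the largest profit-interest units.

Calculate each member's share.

Ferraro: $999,325; Nwosu: $1,998,650; Dube: $499,665; Andrade: $399,730

Profit-interest units total: 10 + 20 + 5 + 4 = 39.
Proportional shares: Ferraro 999,325.64; Nwosu 1,998,651.28; Dube 499,662.82; Andrade 399,730.26.
At nearest $5: Ferraro $999,325; Nwosu $1,998,650; Dube $499,665; Andrade $399,730. Sum = $3,897,370.
No rounding difference to absorb.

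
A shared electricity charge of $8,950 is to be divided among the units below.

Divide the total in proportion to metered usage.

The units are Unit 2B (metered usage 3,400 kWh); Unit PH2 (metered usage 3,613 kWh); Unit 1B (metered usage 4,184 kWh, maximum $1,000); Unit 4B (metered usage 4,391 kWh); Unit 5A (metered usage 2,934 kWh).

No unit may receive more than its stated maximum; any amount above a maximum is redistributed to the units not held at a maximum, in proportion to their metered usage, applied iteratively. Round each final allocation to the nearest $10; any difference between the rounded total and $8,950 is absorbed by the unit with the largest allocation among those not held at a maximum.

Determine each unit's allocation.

Total metered usage = 18,522.
Proportional shares (ignoring caps): Unit 2B 1,642.91; Unit PH2 1,745.83; Unit 1B 2,021.75; Unit 4B 2,121.77; Unit 5A 1,417.74.
Held at cap: Unit 1B ($1,000); residual $7,950 reallocated over remaining metered usage 14,338.
Redistributed shares: Unit 2B 1,885.20 → $1,890; Unit PH2 2,003.30 → $2,000; Unit 4B 2,434.68 → $2,430; Unit 5A 1,626.82 → $1,630.

Unit 2B: $1,890; Unit PH2: $2,000; Unit 1B: $1,000; Unit 4B: $2,430; Unit 5A: $1,630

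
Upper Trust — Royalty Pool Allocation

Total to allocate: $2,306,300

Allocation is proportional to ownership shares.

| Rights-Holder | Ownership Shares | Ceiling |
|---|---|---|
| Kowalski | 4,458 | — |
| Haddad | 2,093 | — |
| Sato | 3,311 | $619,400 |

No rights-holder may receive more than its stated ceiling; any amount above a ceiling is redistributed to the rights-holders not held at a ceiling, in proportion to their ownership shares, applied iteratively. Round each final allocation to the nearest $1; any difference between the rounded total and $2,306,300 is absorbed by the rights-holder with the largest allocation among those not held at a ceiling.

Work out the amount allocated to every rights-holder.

Kowalski: $1,147,947 | Haddad: $538,953 | Sato: $619,400

Sum of ownership shares: 9,862.
Proportional shares (ignoring caps): Kowalski 1,042,535.53; Haddad 489,463.18; Sato 774,301.29.
Held at cap: Sato ($619,400); remaining pool $1,686,900 reallocated over remaining ownership shares 6,551.
Redistributed shares: Kowalski 1,147,946.91 → $1,147,947; Haddad 538,953.09 → $538,953.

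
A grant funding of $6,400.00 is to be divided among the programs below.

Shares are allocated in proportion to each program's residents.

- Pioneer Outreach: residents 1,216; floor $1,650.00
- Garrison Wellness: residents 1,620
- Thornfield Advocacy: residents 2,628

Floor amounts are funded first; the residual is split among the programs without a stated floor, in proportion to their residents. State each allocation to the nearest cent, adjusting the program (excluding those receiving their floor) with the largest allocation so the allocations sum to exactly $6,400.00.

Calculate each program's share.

Guaranteed amounts: Pioneer Outreach $1,650.00. Remaining pool $4,750.00.
Remaining pool split over remaining residents 4,248: Garrison Wellness 1,811.4407 → $1,811.44; Thornfield Advocacy 2,938.5593 → $2,938.56.

Pioneer Outreach: $1,650.00; Garrison Wellness: $1,811.44; Thornfield Advocacy: $2,938.56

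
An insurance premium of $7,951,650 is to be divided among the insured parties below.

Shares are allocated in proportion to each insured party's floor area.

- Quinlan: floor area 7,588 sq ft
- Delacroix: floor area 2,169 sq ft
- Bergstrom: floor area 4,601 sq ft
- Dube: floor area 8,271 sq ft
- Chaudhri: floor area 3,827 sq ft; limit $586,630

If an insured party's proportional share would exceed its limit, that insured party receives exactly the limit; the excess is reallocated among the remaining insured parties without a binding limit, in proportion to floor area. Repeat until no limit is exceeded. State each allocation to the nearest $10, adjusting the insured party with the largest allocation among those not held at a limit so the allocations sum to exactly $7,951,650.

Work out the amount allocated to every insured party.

Sum of floor area: 26,456.
Unconstrained shares: Quinlan 2,280,659.22; Delacroix 651,917.48; Bergstrom 1,382,882.58; Dube 2,485,942.59; Chaudhri 1,150,248.13.
Held at cap: Chaudhri ($586,630); residual $7,365,020 reallocated over remaining floor area 22,629.
Remaining shares: Quinlan 2,469,652.74 → $2,469,650; Delacroix 705,940.54 → $705,940; Bergstrom 1,497,479.21 → $1,497,480; Dube 2,691,947.52 → $2,691,950.

Quinlan: $2,469,650 | Delacroix: $705,940 | Bergstrom: $1,497,480 | Dube: $2,691,950 | Chaudhri: $586,630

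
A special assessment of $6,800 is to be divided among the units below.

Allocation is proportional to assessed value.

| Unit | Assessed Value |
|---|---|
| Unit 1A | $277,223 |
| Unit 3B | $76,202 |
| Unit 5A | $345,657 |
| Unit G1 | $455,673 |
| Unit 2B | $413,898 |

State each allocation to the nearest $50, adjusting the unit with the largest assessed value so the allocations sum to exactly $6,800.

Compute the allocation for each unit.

Unit 1A: $1,200; Unit 3B: $350; Unit 5A: $1,500; Unit G1: $1,950; Unit 2B: $1,800

Assessed value total: 1,568,653.
Unrounded shares: Unit 1A 277,223/1,568,653 × $6,800 = 1,201.74; Unit 3B 76,202/1,568,653 × $6,800 = 330.33; Unit 5A 345,657/1,568,653 × $6,800 = 1,498.40; Unit G1 455,673/1,568,653 × $6,800 = 1,975.31; Unit 2B 413,898/1,568,653 × $6,800 = 1,794.22.
At nearest $50: Unit 1A $1,200; Unit 3B $350; Unit 5A $1,500; Unit G1 $2,000; Unit 2B $1,800. Sum = $6,850.
Difference $6,800 − $6,850 = −$50 applied to largest assessed value (Unit G1): Unit G1 becomes $1,950.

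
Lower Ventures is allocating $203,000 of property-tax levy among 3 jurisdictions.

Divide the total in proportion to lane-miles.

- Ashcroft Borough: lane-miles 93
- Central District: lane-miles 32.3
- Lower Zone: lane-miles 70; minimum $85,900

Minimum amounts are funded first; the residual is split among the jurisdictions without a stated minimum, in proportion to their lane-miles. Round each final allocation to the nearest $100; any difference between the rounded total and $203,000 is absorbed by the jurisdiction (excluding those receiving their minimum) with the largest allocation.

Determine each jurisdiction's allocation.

Ashcroft Borough: $86,900 | Central District: $30,200 | Lower Zone: $85,900

Minimums first: Lower Zone $85,900. Residual $117,100.
Residual split over remaining lane-miles 125.3: Ashcroft Borough 86,913.81 → $86,900; Central District 30,186.19 → $30,200.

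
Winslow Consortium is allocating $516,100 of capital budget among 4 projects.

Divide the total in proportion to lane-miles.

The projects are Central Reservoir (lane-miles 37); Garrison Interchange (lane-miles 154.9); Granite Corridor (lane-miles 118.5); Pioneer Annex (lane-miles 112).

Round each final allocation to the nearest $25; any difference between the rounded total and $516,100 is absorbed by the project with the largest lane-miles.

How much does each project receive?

Sum of lane-miles: 37 + 154.9 + 118.5 + 112 = 422.4.
Pro-rata amounts: Central Reservoir 45,207.62; Garrison Interchange 189,261.10; Granite Corridor 144,786.58; Pioneer Annex 136,844.70.
Rounded to nearest $25: Central Reservoir $45,200; Garrison Interchange $189,250; Granite Corridor $144,775; Pioneer Annex $136,850. Sum = $516,075.
Difference $516,100 − $516,075 = +$25 applied to largest lane-miles (Garrison Interchange): Garrison Interchange becomes $189,275.

Central Reservoir: $45,200 · Garrison Interchange: $189,275 · Granite Corridor: $144,775 · Pioneer Annex: $136,850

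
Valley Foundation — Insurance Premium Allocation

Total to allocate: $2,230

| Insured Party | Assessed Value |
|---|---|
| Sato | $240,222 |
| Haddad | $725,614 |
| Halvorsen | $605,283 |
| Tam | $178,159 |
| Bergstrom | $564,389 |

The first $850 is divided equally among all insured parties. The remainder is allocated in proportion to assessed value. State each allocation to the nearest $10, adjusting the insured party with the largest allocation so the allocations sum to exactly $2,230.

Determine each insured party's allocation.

Sato: $310 | Haddad: $600 | Halvorsen: $530 | Tam: $280 | Bergstrom: $510

$850 shared equally gives $170 per insured party.
Remainder $1,380 by assessed value (total 2,313,667): Sato 143.28 → $140; Haddad 432.80 → $430; Halvorsen 361.02 → $360; Tam 106.26 → $110; Bergstrom 336.63 → $340.
Totals: Sato $170 + $140 = $310; Haddad $170 + $430 = $600; Halvorsen $170 + $360 = $530; Tam $170 + $110 = $280; Bergstrom $170 + $340 = $510.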